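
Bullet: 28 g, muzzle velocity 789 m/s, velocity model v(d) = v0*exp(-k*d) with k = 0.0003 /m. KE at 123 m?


v = v0*exp(-k*d) = 789*exp(-0.0003*123) = 760.417 m/s
E = 0.5*m*v^2 = 0.5*0.028*760.417^2 = 8095 J

8095 J


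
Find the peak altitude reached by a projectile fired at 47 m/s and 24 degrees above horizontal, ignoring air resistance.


H = (v0*sin(theta))^2 / (2g) = (47*sin(24°))^2 / (2*9.81) = 18.63 m

18.63 m


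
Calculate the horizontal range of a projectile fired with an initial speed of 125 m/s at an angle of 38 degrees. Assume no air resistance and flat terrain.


R = v0^2 * sin(2*theta) / g = 125^2 * sin(2*38°) / 9.81 = 1545 m

1545 m


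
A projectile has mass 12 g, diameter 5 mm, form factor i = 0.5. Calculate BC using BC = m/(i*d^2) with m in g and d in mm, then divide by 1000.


BC = m/(i*d^2*1000) = 12/(0.5 * 5^2 * 1000) = 0.00096

0.00096


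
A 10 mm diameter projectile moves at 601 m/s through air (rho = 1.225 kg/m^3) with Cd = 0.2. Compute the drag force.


A = pi*(d/2)^2 = pi*(10/2000)^2 = 7.85398e-05 m^2
Fd = 0.5*Cd*rho*A*v^2 = 0.5*0.2*1.225*7.85398e-05*601^2 = 3.475 N

3.475 N


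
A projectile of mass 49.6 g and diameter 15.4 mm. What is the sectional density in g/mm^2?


SD = m/d^2 = 49.6/15.4^2 = 0.2091 g/mm^2

0.2091 g/mm^2


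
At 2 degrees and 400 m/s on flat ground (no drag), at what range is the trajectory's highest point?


R = v0^2*sin(2*theta)/g = 400^2*sin(2*2°)/9.81 = 1137.72 m
apex_dist = R/2 = 1137.72/2 = 568.9 m

568.9 m


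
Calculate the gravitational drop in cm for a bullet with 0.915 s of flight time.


drop = 0.5*g*t^2 = 0.5*9.81*0.915^2 = 4.10659 m ≈ 410.7 cm

410.7 cm


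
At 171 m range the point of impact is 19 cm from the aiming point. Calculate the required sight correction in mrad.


1 mrad subtends 1 cm per 10 m of range, so adj = error_cm / (dist_m / 10) = 19 / (171/10) = 1.111 mrad

1.111 mrad


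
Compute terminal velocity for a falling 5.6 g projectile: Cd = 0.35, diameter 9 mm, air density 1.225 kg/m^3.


A = pi*(d/2)^2 = pi*(9/2000)^2 = 6.36173e-05 m^2
vt = sqrt(2mg/(Cd*rho*A)) = sqrt(2*0.0056*9.81/(0.35 * 1.225 * 6.36173e-05)) = 63.47 m/s

63.47 m/s


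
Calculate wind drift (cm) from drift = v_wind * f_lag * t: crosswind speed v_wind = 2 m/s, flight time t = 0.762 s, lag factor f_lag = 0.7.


drift = v_wind * lag * t = 2 * 0.7 * 0.762 = 1.0668 m ≈ 106.7 cm

106.7 cm


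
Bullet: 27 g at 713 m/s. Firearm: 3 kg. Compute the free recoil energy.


v_r = m_p*v_p/m_gun = 0.027*713/3 = 6.417 m/s, E_r = 0.5*m_gun*v_r^2 = 0.5*3*6.417^2 = 61.77 J

61.77 J


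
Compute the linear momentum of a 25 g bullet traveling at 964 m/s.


p = m*v = 0.025*964 = 24.1 kg·m/s

24.1 kg·m/s


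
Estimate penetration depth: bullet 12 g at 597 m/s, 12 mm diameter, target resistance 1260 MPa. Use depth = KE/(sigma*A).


A = pi*(d/2)^2 = pi*(12/2)^2 = 113.097 mm^2
E = 0.5*m*v^2 = 0.5*0.012*597^2 = 2138.45 J
depth = E/(sigma*A) = 2138.45 J / (1260 MPa * 113.097 mm^2) = 2138.45/(1260 * 113.097) m = 0.0150064 m ≈ 15.01 mm

15.01 mm


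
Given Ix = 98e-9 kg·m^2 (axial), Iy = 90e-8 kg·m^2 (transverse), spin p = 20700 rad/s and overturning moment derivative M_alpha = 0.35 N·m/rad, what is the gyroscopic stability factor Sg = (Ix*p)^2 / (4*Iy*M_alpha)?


Sg = Ix^2 * p^2 / (4 * Iy * M_alpha) = (98e-9)^2 * 20700^2 / (4 * 90e-8 * 0.35) = 3.266

3.266


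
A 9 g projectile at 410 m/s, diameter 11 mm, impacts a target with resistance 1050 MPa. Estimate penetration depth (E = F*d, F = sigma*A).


A = pi*(d/2)^2 = pi*(11/2)^2 = 95.0332 mm^2
E = 0.5*m*v^2 = 0.5*0.009*410^2 = 756.45 J
depth = E/(sigma*A) = 756.45 J / (1050 MPa * 95.0332 mm^2) = 756.45/(1050 * 95.0332) m = 0.00758081 m ≈ 7.581 mm

7.581 mm


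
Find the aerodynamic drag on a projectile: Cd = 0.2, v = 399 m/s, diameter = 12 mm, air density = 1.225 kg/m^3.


A = pi*(d/2)^2 = pi*(12/2000)^2 = 1.13097e-04 m^2
Fd = 0.5*Cd*rho*A*v^2 = 0.5*0.2*1.225*1.13097e-04*399^2 = 2.206 N

2.206 N


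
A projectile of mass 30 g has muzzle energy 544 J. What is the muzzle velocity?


v = sqrt(2*E/m) = sqrt(2*544/0.03) = 190.4 m/s

190.4 m/s


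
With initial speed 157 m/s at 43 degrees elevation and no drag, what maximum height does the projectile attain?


H = (v0*sin(theta))^2 / (2g) = (157*sin(43°))^2 / (2*9.81) = 584.3 m

584.3 m


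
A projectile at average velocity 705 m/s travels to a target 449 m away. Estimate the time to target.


t = d/v = 449/705 = 0.6369 s

0.6369 s


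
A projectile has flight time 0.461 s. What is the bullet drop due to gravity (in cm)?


drop = 0.5*g*t^2 = 0.5*9.81*0.461^2 = 1.04242 m ≈ 104.2 cm

104.2 cm


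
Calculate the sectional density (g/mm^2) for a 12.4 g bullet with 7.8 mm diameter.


SD = m/d^2 = 12.4/7.8^2 = 0.2038 g/mm^2

0.2038 g/mm^2


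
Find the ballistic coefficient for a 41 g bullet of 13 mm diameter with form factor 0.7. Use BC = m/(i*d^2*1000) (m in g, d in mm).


BC = m/(i*d^2*1000) = 41/(0.7 * 13^2 * 1000) = 0.0003466

0.0003466


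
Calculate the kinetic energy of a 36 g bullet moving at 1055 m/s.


E = 0.5*m*v^2 = 0.5*0.036*1055^2 = 20034 J

20034 J


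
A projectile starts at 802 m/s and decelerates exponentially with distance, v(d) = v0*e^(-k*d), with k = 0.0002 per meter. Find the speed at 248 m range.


v = v0*exp(-k*d) = 802*exp(-0.0002*248) = 763.2 m/s

763.2 m/s


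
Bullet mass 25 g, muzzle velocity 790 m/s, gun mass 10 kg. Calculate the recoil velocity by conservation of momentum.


v_recoil = m_p * v_p / m_gun = 0.025 * 790 / 10 = 1.975 m/s

1.975 m/s


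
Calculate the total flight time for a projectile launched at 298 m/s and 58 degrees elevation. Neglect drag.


T = 2*v0*sin(theta)/g = 2*298*sin(58°)/9.81 = 51.52 s

51.52 s


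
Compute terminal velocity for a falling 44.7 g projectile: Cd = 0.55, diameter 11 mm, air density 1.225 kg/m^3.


A = pi*(d/2)^2 = pi*(11/2000)^2 = 9.50332e-05 m^2
vt = sqrt(2mg/(Cd*rho*A)) = sqrt(2*0.0447*9.81/(0.55 * 1.225 * 9.50332e-05)) = 117 m/s

117 m/s


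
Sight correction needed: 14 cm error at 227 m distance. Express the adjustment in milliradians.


1 mrad subtends 1 cm per 10 m of range, so adj = error_cm / (dist_m / 10) = 14 / (227/10) = 0.6167 mrad

0.6167 mrad


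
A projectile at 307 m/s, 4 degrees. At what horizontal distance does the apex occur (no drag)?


R = v0^2*sin(2*theta)/g = 307^2*sin(2*4°)/9.81 = 1337.1 m
apex_dist = R/2 = 1337.1/2 = 668.5 m

668.5 m


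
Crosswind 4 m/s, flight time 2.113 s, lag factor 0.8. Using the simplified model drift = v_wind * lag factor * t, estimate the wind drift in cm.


drift = v_wind * lag * t = 4 * 0.8 * 2.113 = 6.7616 m ≈ 676.2 cm

676.2 cm


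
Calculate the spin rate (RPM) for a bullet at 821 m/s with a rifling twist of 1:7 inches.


twist_m = 7*0.0254 = 0.1778 m
spin = v/twist = 821/0.1778 = 4617.548 rev/s
RPM = spin*60 = 4617.548*60 ≈ 277053 RPM

277053 RPM


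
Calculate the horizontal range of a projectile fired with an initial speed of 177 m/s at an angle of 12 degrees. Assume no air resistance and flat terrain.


R = v0^2 * sin(2*theta) / g = 177^2 * sin(2*12°) / 9.81 = 1299 m

1299 m


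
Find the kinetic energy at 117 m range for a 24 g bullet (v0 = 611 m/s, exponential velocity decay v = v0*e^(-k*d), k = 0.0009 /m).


v = v0*exp(-k*d) = 611*exp(-0.0009*117) = 549.933 m/s
E = 0.5*m*v^2 = 0.5*0.024*549.933^2 = 3629 J

3629 J


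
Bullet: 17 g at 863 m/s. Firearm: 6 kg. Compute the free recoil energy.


v_r = m_p*v_p/m_gun = 0.017*863/6 = 2.44517 m/s, E_r = 0.5*m_gun*v_r^2 = 0.5*6*2.44517^2 = 17.94 J

17.94 J


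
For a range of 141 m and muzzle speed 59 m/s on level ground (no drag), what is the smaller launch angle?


sin(2*theta) = R*g/v0^2 = 141*9.81/59^2 = 0.39736, theta = arcsin(0.39736)/2 = 11.71°

11.71 degrees


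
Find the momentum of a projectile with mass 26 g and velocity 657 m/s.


p = m*v = 0.026*657 = 17.08 kg·m/s

17.08 kg·m/s


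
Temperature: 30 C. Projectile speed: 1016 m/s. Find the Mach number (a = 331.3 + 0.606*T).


a = 331.3 + 0.606*(30) = 349.48 m/s
M = v/a = 1016/349.48 = 2.907

2.907


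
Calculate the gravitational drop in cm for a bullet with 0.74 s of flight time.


drop = 0.5*g*t^2 = 0.5*9.81*0.74^2 = 2.68598 m ≈ 268.6 cm

268.6 cm


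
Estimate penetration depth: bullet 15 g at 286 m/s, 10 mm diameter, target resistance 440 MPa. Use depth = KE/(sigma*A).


A = pi*(d/2)^2 = pi*(10/2)^2 = 78.5398 mm^2
E = 0.5*m*v^2 = 0.5*0.015*286^2 = 613.47 J
depth = E/(sigma*A) = 613.47 J / (440 MPa * 78.5398 mm^2) = 613.47/(440 * 78.5398) m = 0.0177521 m ≈ 17.75 mm

17.75 mm


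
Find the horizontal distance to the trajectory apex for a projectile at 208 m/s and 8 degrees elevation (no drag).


R = v0^2*sin(2*theta)/g = 208^2*sin(2*8°)/9.81 = 1215.61 m
apex_dist = R/2 = 1215.61/2 = 607.8 m

607.8 m


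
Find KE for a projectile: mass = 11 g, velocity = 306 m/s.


E = 0.5*m*v^2 = 0.5*0.011*306^2 = 515 J

515 J


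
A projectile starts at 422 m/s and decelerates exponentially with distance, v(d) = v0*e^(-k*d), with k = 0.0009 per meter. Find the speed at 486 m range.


v = v0*exp(-k*d) = 422*exp(-0.0009*486) = 272.5 m/s

272.5 m/s


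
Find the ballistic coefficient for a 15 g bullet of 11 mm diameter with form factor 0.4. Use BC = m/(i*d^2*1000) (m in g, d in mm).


BC = m/(i*d^2*1000) = 15/(0.4 * 11^2 * 1000) = 0.0003099

0.0003099


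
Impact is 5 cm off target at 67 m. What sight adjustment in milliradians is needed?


1 mrad subtends 1 cm per 10 m of range, so adj = error_cm / (dist_m / 10) = 5 / (67/10) = 0.7463 mrad

0.7463 mrad


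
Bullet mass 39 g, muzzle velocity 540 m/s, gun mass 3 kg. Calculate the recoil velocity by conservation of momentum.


v_recoil = m_p * v_p / m_gun = 0.039 * 540 / 3 = 7.02 m/s

7.02 m/s


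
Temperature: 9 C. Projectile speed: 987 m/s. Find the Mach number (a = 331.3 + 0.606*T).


a = 331.3 + 0.606*(9) = 336.754 m/s
M = v/a = 987/336.754 = 2.931

2.931


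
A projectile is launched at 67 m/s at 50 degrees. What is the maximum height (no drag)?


H = (v0*sin(theta))^2 / (2g) = (67*sin(50°))^2 / (2*9.81) = 134.3 m

134.3 m


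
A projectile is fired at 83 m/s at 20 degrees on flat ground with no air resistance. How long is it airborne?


T = 2*v0*sin(theta)/g = 2*83*sin(20°)/9.81 = 5.787 s

5.787 s


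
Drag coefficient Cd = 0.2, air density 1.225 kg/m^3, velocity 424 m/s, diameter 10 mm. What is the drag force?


A = pi*(d/2)^2 = pi*(10/2000)^2 = 7.85398e-05 m^2
Fd = 0.5*Cd*rho*A*v^2 = 0.5*0.2*1.225*7.85398e-05*424^2 = 1.73 N

1.73 N


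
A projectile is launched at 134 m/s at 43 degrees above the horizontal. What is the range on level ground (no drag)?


R = v0^2 * sin(2*theta) / g = 134^2 * sin(2*43°) / 9.81 = 1826 m

1826 m


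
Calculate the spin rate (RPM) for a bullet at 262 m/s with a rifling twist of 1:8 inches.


twist_m = 8*0.0254 = 0.2032 m
spin = v/twist = 262/0.2032 = 1289.37 rev/s
RPM = spin*60 = 1289.37*60 ≈ 77362 RPM

77362 RPM


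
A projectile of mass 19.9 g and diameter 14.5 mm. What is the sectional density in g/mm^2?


SD = m/d^2 = 19.9/14.5^2 = 0.09465 g/mm^2

0.09465 g/mm^2


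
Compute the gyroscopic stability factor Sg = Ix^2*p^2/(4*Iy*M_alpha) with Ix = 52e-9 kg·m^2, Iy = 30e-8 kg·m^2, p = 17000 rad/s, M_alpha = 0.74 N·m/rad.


Sg = Ix^2 * p^2 / (4 * Iy * M_alpha) = (52e-9)^2 * 17000^2 / (4 * 30e-8 * 0.74) = 0.88

0.88


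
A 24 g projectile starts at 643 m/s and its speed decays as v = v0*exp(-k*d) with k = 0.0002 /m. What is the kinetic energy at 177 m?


v = v0*exp(-k*d) = 643*exp(-0.0002*177) = 620.636 m/s
E = 0.5*m*v^2 = 0.5*0.024*620.636^2 = 4622 J

4622 J


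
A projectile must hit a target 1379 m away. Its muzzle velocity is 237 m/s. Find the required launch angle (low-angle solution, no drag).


sin(2*theta) = R*g/v0^2 = 1379*9.81/237^2 = 0.240844, theta = arcsin(0.240844)/2 = 6.968°

6.968 degrees


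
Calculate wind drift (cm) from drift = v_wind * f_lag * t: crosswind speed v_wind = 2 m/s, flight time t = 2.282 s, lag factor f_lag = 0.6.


drift = v_wind * lag * t = 2 * 0.6 * 2.282 = 2.7384 m ≈ 273.8 cm

273.8 cm


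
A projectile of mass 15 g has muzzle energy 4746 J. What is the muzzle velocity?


v = sqrt(2*E/m) = sqrt(2*4746/0.015) = 795.5 m/s

795.5 m/s


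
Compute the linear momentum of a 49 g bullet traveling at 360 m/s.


p = m*v = 0.049*360 = 17.64 kg·m/s

17.64 kg·m/s


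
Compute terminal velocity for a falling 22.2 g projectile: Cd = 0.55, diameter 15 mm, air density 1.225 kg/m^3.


A = pi*(d/2)^2 = pi*(15/2000)^2 = 1.76715e-04 m^2
vt = sqrt(2mg/(Cd*rho*A)) = sqrt(2*0.0222*9.81/(0.55 * 1.225 * 1.76715e-04)) = 60.48 m/s

60.48 m/s


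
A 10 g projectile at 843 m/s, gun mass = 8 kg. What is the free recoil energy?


v_r = m_p*v_p/m_gun = 0.01*843/8 = 1.05375 m/s, E_r = 0.5*m_gun*v_r^2 = 0.5*8*1.05375^2 = 4.442 J

4.442 J


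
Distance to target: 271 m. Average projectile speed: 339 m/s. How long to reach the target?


t = d/v = 271/339 = 0.7994 s

0.7994 s


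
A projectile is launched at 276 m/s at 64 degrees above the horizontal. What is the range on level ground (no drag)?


R = v0^2 * sin(2*theta) / g = 276^2 * sin(2*64°) / 9.81 = 6119 m

6119 m


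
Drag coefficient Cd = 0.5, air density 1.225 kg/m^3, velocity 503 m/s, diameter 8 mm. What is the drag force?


A = pi*(d/2)^2 = pi*(8/2000)^2 = 5.02655e-05 m^2
Fd = 0.5*Cd*rho*A*v^2 = 0.5*0.5*1.225*5.02655e-05*503^2 = 3.895 N

3.895 N


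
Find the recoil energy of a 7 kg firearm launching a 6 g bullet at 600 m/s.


v_r = m_p*v_p/m_gun = 0.006*600/7 = 0.514286 m/s, E_r = 0.5*m_gun*v_r^2 = 0.5*7*0.514286^2 = 0.9257 J

0.9257 J


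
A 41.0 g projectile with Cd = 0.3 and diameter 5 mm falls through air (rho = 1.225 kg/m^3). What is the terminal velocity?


A = pi*(d/2)^2 = pi*(5/2000)^2 = 1.96350e-05 m^2
vt = sqrt(2mg/(Cd*rho*A)) = sqrt(2*0.041*9.81/(0.3 * 1.225 * 1.96350e-05)) = 333.9 m/s

333.9 m/s


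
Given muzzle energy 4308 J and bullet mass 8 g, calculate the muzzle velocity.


v = sqrt(2*E/m) = sqrt(2*4308/0.008) = 1038 m/s

1038 m/s


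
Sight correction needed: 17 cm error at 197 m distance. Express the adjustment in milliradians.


1 mrad subtends 1 cm per 10 m of range, so adj = error_cm / (dist_m / 10) = 17 / (197/10) = 0.8629 mrad

0.8629 mrad


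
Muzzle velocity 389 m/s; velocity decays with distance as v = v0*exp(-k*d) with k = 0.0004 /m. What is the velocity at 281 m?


v = v0*exp(-k*d) = 389*exp(-0.0004*281) = 347.6 m/s

347.6 m/s


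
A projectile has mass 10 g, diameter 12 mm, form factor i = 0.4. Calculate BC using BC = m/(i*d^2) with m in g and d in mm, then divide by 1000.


BC = m/(i*d^2*1000) = 10/(0.4 * 12^2 * 1000) = 0.0001736

0.0001736


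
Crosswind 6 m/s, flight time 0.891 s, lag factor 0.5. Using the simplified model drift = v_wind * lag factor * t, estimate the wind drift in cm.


drift = v_wind * lag * t = 6 * 0.5 * 0.891 = 2.673 m ≈ 267.3 cm

267.3 cm


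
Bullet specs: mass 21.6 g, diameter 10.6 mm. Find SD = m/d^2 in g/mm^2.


SD = m/d^2 = 21.6/10.6^2 = 0.1922 g/mm^2

0.1922 g/mm^2


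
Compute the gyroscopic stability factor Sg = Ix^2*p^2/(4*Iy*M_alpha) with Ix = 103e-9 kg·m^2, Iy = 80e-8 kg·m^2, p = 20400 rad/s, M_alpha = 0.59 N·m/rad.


Sg = Ix^2 * p^2 / (4 * Iy * M_alpha) = (103e-9)^2 * 20400^2 / (4 * 80e-8 * 0.59) = 2.338

2.338


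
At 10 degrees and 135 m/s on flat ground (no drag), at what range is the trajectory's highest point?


R = v0^2*sin(2*theta)/g = 135^2*sin(2*10°)/9.81 = 635.404 m
apex_dist = R/2 = 635.404/2 = 317.7 m

317.7 m


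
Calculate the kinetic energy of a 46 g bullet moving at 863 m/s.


E = 0.5*m*v^2 = 0.5*0.046*863^2 = 17130 J

17130 J


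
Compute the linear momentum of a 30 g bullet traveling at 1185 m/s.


p = m*v = 0.03*1185 = 35.55 kg·m/s

35.55 kg·m/s


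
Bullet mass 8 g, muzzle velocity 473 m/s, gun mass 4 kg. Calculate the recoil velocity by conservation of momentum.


v_recoil = m_p * v_p / m_gun = 0.008 * 473 / 4 = 0.946 m/s

0.946 m/s


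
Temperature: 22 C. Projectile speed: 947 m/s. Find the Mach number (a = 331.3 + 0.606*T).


a = 331.3 + 0.606*(22) = 344.632 m/s
M = v/a = 947/344.632 = 2.748

2.748


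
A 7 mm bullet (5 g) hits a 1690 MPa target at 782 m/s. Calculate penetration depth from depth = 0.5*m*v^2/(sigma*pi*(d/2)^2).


A = pi*(d/2)^2 = pi*(7/2)^2 = 38.4845 mm^2
E = 0.5*m*v^2 = 0.5*0.005*782^2 = 1528.81 J
depth = E/(sigma*A) = 1528.81 J / (1690 MPa * 38.4845 mm^2) = 1528.81/(1690 * 38.4845) m = 0.0235061 m ≈ 23.51 mm

23.51 mm


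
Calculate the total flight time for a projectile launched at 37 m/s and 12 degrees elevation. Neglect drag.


T = 2*v0*sin(theta)/g = 2*37*sin(12°)/9.81 = 1.568 s

1.568 s


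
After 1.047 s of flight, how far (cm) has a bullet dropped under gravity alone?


drop = 0.5*g*t^2 = 0.5*9.81*1.047^2 = 5.37691 m ≈ 537.7 cm

537.7 cm


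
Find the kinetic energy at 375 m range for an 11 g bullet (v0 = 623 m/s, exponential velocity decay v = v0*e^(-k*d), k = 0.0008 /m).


v = v0*exp(-k*d) = 623*exp(-0.0008*375) = 461.53 m/s
E = 0.5*m*v^2 = 0.5*0.011*461.53^2 = 1172 J

1172 J


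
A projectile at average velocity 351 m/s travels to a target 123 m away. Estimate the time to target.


t = d/v = 123/351 = 0.3504 s

0.3504 s


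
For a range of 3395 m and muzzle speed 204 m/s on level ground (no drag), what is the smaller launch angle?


sin(2*theta) = R*g/v0^2 = 3395*9.81/204^2 = 0.800292, theta = arcsin(0.800292)/2 = 26.58°

26.58 degrees


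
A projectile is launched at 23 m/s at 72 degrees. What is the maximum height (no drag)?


H = (v0*sin(theta))^2 / (2g) = (23*sin(72°))^2 / (2*9.81) = 24.39 m

24.39 m


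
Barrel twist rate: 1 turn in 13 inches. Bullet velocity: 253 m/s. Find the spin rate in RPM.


twist_m = 13*0.0254 = 0.3302 m
spin = v/twist = 253/0.3302 = 766.2023 rev/s
RPM = spin*60 = 766.2023*60 ≈ 45972 RPM

45972 RPM


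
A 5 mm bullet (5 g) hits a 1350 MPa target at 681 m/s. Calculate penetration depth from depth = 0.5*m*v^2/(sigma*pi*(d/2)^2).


A = pi*(d/2)^2 = pi*(5/2)^2 = 19.635 mm^2
E = 0.5*m*v^2 = 0.5*0.005*681^2 = 1159.4 J
depth = E/(sigma*A) = 1159.4 J / (1350 MPa * 19.635 mm^2) = 1159.4/(1350 * 19.635) m = 0.0437392 m ≈ 43.74 mm

43.74 mm


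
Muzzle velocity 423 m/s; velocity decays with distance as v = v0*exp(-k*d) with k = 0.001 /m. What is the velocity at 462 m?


v = v0*exp(-k*d) = 423*exp(-0.001*462) = 266.5 m/s

266.5 m/s


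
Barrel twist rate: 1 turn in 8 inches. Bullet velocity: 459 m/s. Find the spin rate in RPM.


twist_m = 8*0.0254 = 0.2032 m
spin = v/twist = 459/0.2032 = 2258.858 rev/s
RPM = spin*60 = 2258.858*60 ≈ 135531 RPM

135531 RPM


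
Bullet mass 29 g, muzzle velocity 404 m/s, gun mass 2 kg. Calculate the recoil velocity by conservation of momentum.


v_recoil = m_p * v_p / m_gun = 0.029 * 404 / 2 = 5.858 m/s

5.858 m/s


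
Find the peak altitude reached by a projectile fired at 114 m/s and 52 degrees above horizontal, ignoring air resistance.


H = (v0*sin(theta))^2 / (2g) = (114*sin(52°))^2 / (2*9.81) = 411.3 m

411.3 m


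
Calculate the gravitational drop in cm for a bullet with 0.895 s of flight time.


drop = 0.5*g*t^2 = 0.5*9.81*0.895^2 = 3.92903 m ≈ 392.9 cm

392.9 cm


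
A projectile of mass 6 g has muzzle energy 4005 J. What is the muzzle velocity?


v = sqrt(2*E/m) = sqrt(2*4005/0.006) = 1155 m/s

1155 m/s


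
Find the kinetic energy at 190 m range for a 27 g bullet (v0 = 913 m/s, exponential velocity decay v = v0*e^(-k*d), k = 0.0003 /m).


v = v0*exp(-k*d) = 913*exp(-0.0003*190) = 862.414 m/s
E = 0.5*m*v^2 = 0.5*0.027*862.414^2 = 10041 J

10041 J


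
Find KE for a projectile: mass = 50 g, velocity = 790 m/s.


E = 0.5*m*v^2 = 0.5*0.05*790^2 = 15602 J

15602 J


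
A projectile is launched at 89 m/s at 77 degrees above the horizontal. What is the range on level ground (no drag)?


R = v0^2 * sin(2*theta) / g = 89^2 * sin(2*77°) / 9.81 = 354 m

354 m


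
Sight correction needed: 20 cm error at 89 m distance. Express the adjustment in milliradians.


1 mrad subtends 1 cm per 10 m of range, so adj = error_cm / (dist_m / 10) = 20 / (89/10) = 2.247 mrad

2.247 mrad


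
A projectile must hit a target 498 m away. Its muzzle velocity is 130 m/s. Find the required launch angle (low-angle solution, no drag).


sin(2*theta) = R*g/v0^2 = 498*9.81/130^2 = 0.289076, theta = arcsin(0.289076)/2 = 8.401°

8.401 degrees


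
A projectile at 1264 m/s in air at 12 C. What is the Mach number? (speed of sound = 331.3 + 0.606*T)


a = 331.3 + 0.606*(12) = 338.572 m/s
M = v/a = 1264/338.572 = 3.733

3.733


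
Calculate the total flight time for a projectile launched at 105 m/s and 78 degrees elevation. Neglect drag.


T = 2*v0*sin(theta)/g = 2*105*sin(78°)/9.81 = 20.94 s

20.94 s


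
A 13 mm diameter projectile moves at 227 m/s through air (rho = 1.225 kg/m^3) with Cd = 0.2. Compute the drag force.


A = pi*(d/2)^2 = pi*(13/2000)^2 = 1.32732e-04 m^2
Fd = 0.5*Cd*rho*A*v^2 = 0.5*0.2*1.225*1.32732e-04*227^2 = 0.8378 N

0.8378 N


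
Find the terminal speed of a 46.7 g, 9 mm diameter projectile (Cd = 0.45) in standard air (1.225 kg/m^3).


A = pi*(d/2)^2 = pi*(9/2000)^2 = 6.36173e-05 m^2
vt = sqrt(2mg/(Cd*rho*A)) = sqrt(2*0.0467*9.81/(0.45 * 1.225 * 6.36173e-05)) = 161.6 m/s

161.6 m/s


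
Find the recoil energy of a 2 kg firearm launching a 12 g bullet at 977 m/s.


v_r = m_p*v_p/m_gun = 0.012*977/2 = 5.862 m/s, E_r = 0.5*m_gun*v_r^2 = 0.5*2*5.862^2 = 34.36 J

34.36 J


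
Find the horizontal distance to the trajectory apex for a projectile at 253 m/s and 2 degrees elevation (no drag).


R = v0^2*sin(2*theta)/g = 253^2*sin(2*2°)/9.81 = 455.152 m
apex_dist = R/2 = 455.152/2 = 227.6 m

227.6 m


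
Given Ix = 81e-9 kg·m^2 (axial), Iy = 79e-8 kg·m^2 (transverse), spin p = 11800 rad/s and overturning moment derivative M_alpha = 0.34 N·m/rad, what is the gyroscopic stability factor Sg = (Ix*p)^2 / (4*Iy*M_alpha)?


Sg = Ix^2 * p^2 / (4 * Iy * M_alpha) = (81e-9)^2 * 11800^2 / (4 * 79e-8 * 0.34) = 0.8503

0.8503


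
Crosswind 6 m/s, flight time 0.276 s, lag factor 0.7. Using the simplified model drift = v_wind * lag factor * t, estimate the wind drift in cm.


drift = v_wind * lag * t = 6 * 0.7 * 0.276 = 1.1592 m ≈ 115.9 cm

115.9 cm


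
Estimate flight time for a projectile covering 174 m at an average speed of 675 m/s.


t = d/v = 174/675 = 0.2578 s

0.2578 s


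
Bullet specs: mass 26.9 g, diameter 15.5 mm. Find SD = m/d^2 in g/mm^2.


SD = m/d^2 = 26.9/15.5^2 = 0.112 g/mm^2

0.112 g/mm^2


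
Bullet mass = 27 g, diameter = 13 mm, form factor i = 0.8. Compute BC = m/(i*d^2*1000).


BC = m/(i*d^2*1000) = 27/(0.8 * 13^2 * 1000) = 0.0001997

0.0001997


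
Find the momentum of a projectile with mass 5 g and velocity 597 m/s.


p = m*v = 0.005*597 = 2.985 kg·m/s

2.985 kg·m/s


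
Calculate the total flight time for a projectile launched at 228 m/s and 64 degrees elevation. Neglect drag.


T = 2*v0*sin(theta)/g = 2*228*sin(64°)/9.81 = 41.78 s

41.78 s


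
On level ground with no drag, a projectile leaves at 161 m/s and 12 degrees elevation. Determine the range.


R = v0^2 * sin(2*theta) / g = 161^2 * sin(2*12°) / 9.81 = 1075 m

1075 m


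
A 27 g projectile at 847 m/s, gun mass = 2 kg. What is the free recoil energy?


v_r = m_p*v_p/m_gun = 0.027*847/2 = 11.4345 m/s, E_r = 0.5*m_gun*v_r^2 = 0.5*2*11.4345^2 = 130.7 J

130.7 J


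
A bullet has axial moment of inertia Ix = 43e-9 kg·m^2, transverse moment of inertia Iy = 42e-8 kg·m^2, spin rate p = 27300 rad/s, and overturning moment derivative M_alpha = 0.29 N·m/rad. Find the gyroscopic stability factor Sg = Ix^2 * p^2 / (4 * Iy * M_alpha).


Sg = Ix^2 * p^2 / (4 * Iy * M_alpha) = (43e-9)^2 * 27300^2 / (4 * 42e-8 * 0.29) = 2.828

2.828


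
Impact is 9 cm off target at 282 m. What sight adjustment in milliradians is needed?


1 mrad subtends 1 cm per 10 m of range, so adj = error_cm / (dist_m / 10) = 9 / (282/10) = 0.3191 mrad

0.3191 mrad


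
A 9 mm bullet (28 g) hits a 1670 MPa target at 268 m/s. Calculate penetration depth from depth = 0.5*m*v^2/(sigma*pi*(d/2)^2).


A = pi*(d/2)^2 = pi*(9/2)^2 = 63.6173 mm^2
E = 0.5*m*v^2 = 0.5*0.028*268^2 = 1005.54 J
depth = E/(sigma*A) = 1005.54 J / (1670 MPa * 63.6173 mm^2) = 1005.54/(1670 * 63.6173) m = 0.00946469 m ≈ 9.465 mm

9.465 mm


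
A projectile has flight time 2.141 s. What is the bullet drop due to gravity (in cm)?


drop = 0.5*g*t^2 = 0.5*9.81*2.141^2 = 22.4839 m ≈ 2248 cm

2248 cm


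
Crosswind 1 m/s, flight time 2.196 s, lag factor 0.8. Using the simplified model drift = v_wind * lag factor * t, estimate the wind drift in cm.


drift = v_wind * lag * t = 1 * 0.8 * 2.196 = 1.7568 m ≈ 175.7 cm

175.7 cm


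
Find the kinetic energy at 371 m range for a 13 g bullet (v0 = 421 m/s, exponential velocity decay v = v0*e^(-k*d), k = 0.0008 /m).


v = v0*exp(-k*d) = 421*exp(-0.0008*371) = 312.884 m/s
E = 0.5*m*v^2 = 0.5*0.013*312.884^2 = 636.3 J

636.3 J


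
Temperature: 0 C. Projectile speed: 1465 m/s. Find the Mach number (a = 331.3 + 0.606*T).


a = 331.3 + 0.606*(0) = 331.3 m/s
M = v/a = 1465/331.3 = 4.422

4.422


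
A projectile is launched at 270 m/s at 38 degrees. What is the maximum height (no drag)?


H = (v0*sin(theta))^2 / (2g) = (270*sin(38°))^2 / (2*9.81) = 1408 m

1408 m


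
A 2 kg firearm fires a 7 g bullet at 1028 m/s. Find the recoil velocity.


v_recoil = m_p * v_p / m_gun = 0.007 * 1028 / 2 = 3.598 m/s

3.598 m/s


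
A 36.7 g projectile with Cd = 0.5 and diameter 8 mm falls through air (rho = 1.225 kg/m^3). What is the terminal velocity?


A = pi*(d/2)^2 = pi*(8/2000)^2 = 5.02655e-05 m^2
vt = sqrt(2mg/(Cd*rho*A)) = sqrt(2*0.0367*9.81/(0.5 * 1.225 * 5.02655e-05)) = 152.9 m/s

152.9 m/s


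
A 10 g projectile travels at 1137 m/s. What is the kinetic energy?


E = 0.5*m*v^2 = 0.5*0.01*1137^2 = 6464 J

6464 J


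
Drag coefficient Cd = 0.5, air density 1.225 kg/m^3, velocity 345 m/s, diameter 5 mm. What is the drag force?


A = pi*(d/2)^2 = pi*(5/2000)^2 = 1.96350e-05 m^2
Fd = 0.5*Cd*rho*A*v^2 = 0.5*0.5*1.225*1.96350e-05*345^2 = 0.7157 N

0.7157 N


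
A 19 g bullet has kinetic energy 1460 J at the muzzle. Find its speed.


v = sqrt(2*E/m) = sqrt(2*1460/0.019) = 392 m/s

392 m/s


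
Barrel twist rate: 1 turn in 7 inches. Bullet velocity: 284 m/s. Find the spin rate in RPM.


twist_m = 7*0.0254 = 0.1778 m
spin = v/twist = 284/0.1778 = 1597.3 rev/s
RPM = spin*60 = 1597.3*60 ≈ 95838 RPM

95838 RPM


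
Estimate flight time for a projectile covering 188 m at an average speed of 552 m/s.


t = d/v = 188/552 = 0.3406 s

0.3406 s


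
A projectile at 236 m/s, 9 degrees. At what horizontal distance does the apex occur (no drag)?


R = v0^2*sin(2*theta)/g = 236^2*sin(2*9°)/9.81 = 1754.44 m
apex_dist = R/2 = 1754.44/2 = 877.2 m

877.2 m


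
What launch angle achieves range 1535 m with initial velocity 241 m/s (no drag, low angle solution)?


sin(2*theta) = R*g/v0^2 = 1535*9.81/241^2 = 0.259265, theta = arcsin(0.259265)/2 = 7.513°

7.513 degrees


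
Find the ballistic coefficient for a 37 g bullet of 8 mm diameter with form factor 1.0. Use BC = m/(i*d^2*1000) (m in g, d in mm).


BC = m/(i*d^2*1000) = 37/(1.0 * 8^2 * 1000) = 0.0005781

0.0005781


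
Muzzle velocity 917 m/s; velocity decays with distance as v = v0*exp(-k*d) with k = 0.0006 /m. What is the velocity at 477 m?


v = v0*exp(-k*d) = 917*exp(-0.0006*477) = 688.8 m/s

688.8 m/s


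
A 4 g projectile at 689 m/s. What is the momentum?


p = m*v = 0.004*689 = 2.756 kg·m/s

2.756 kg·m/s


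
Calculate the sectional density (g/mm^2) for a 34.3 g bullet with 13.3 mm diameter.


SD = m/d^2 = 34.3/13.3^2 = 0.1939 g/mm^2

0.1939 g/mm^2


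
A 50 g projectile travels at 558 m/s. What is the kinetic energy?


E = 0.5*m*v^2 = 0.5*0.05*558^2 = 7784 J

7784 J


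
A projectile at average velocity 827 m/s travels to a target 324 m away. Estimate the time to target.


t = d/v = 324/827 = 0.3918 s

0.3918 s


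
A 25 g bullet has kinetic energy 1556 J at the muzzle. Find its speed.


v = sqrt(2*E/m) = sqrt(2*1556/0.025) = 352.8 m/s

352.8 m/s


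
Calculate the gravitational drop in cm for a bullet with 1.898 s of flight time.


drop = 0.5*g*t^2 = 0.5*9.81*1.898^2 = 17.6698 m ≈ 1767 cm

1767 cm


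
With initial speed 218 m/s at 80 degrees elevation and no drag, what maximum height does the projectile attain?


H = (v0*sin(theta))^2 / (2g) = (218*sin(80°))^2 / (2*9.81) = 2349 m

2349 m


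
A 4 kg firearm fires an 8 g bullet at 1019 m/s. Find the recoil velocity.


v_recoil = m_p * v_p / m_gun = 0.008 * 1019 / 4 = 2.038 m/s

2.038 m/s


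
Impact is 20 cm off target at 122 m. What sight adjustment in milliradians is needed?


1 mrad subtends 1 cm per 10 m of range, so adj = error_cm / (dist_m / 10) = 20 / (122/10) = 1.639 mrad

1.639 mrad


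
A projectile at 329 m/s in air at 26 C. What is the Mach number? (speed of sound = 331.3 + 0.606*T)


a = 331.3 + 0.606*(26) = 347.056 m/s
M = v/a = 329/347.056 = 0.948

0.948


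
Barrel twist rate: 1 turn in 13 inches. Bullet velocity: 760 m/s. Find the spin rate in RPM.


twist_m = 13*0.0254 = 0.3302 m
spin = v/twist = 760/0.3302 = 2301.635 rev/s
RPM = spin*60 = 2301.635*60 ≈ 138098 RPM

138098 RPM


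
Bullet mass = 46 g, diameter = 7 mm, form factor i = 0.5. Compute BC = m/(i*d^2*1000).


BC = m/(i*d^2*1000) = 46/(0.5 * 7^2 * 1000) = 0.001878

0.001878


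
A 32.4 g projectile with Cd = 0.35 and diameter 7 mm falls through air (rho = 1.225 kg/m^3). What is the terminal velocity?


A = pi*(d/2)^2 = pi*(7/2000)^2 = 3.84845e-05 m^2
vt = sqrt(2mg/(Cd*rho*A)) = sqrt(2*0.0324*9.81/(0.35 * 1.225 * 3.84845e-05)) = 196.3 m/s

196.3 m/s


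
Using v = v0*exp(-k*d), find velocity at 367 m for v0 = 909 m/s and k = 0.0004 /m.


v = v0*exp(-k*d) = 909*exp(-0.0004*367) = 784.9 m/s

784.9 m/s


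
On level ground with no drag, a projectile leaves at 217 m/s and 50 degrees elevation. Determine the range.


R = v0^2 * sin(2*theta) / g = 217^2 * sin(2*50°) / 9.81 = 4727 m

4727 m


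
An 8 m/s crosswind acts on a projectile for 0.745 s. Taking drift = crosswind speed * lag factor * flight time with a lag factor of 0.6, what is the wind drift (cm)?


drift = v_wind * lag * t = 8 * 0.6 * 0.745 = 3.576 m ≈ 357.6 cm

357.6 cm


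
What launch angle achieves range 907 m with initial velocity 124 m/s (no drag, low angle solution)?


sin(2*theta) = R*g/v0^2 = 907*9.81/124^2 = 0.578673, theta = arcsin(0.578673)/2 = 17.68°

17.68 degrees


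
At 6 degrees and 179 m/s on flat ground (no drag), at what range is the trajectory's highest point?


R = v0^2*sin(2*theta)/g = 179^2*sin(2*6°)/9.81 = 679.072 m
apex_dist = R/2 = 679.072/2 = 339.5 m

339.5 m


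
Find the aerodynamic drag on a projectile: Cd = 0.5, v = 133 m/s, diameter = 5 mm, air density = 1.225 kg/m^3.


A = pi*(d/2)^2 = pi*(5/2000)^2 = 1.96350e-05 m^2
Fd = 0.5*Cd*rho*A*v^2 = 0.5*0.5*1.225*1.96350e-05*133^2 = 0.1064 N

0.1064 N


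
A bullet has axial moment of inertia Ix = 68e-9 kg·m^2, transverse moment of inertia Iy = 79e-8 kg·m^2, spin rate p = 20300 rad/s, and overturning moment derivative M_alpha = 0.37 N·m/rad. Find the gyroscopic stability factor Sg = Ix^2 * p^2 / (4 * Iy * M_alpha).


Sg = Ix^2 * p^2 / (4 * Iy * M_alpha) = (68e-9)^2 * 20300^2 / (4 * 79e-8 * 0.37) = 1.63

1.63


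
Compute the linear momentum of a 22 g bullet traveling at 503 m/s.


p = m*v = 0.022*503 = 11.07 kg·m/s

11.07 kg·m/s


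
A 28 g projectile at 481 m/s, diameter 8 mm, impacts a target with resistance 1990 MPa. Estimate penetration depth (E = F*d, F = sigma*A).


A = pi*(d/2)^2 = pi*(8/2)^2 = 50.2655 mm^2
E = 0.5*m*v^2 = 0.5*0.028*481^2 = 3239.05 J
depth = E/(sigma*A) = 3239.05 J / (1990 MPa * 50.2655 mm^2) = 3239.05/(1990 * 50.2655) m = 0.0323814 m ≈ 32.38 mm

32.38 mm


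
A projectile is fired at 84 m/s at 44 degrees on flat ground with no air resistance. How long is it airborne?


T = 2*v0*sin(theta)/g = 2*84*sin(44°)/9.81 = 11.9 s

11.9 s


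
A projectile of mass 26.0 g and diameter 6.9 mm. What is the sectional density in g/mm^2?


SD = m/d^2 = 26.0/6.9^2 = 0.5461 g/mm^2

0.5461 g/mm^2


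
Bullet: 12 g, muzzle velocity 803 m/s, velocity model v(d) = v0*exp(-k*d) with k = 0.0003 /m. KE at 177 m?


v = v0*exp(-k*d) = 803*exp(-0.0003*177) = 761.473 m/s
E = 0.5*m*v^2 = 0.5*0.012*761.473^2 = 3479 J

3479 J


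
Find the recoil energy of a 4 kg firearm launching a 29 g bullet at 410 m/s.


v_r = m_p*v_p/m_gun = 0.029*410/4 = 2.9725 m/s, E_r = 0.5*m_gun*v_r^2 = 0.5*4*2.9725^2 = 17.67 J

17.67 J


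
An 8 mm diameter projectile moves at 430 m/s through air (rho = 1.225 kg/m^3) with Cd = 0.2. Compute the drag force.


A = pi*(d/2)^2 = pi*(8/2000)^2 = 5.02655e-05 m^2
Fd = 0.5*Cd*rho*A*v^2 = 0.5*0.2*1.225*5.02655e-05*430^2 = 1.139 N

1.139 N


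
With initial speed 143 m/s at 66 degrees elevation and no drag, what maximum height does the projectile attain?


H = (v0*sin(theta))^2 / (2g) = (143*sin(66°))^2 / (2*9.81) = 869.8 m

869.8 m


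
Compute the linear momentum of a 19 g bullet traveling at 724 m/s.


p = m*v = 0.019*724 = 13.76 kg·m/s

13.76 kg·m/s


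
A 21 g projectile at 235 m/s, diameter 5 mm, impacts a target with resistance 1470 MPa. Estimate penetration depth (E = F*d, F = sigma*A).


A = pi*(d/2)^2 = pi*(5/2)^2 = 19.635 mm^2
E = 0.5*m*v^2 = 0.5*0.021*235^2 = 579.863 J
depth = E/(sigma*A) = 579.863 J / (1470 MPa * 19.635 mm^2) = 579.863/(1470 * 19.635) m = 0.0200899 m ≈ 20.09 mm

20.09 mm


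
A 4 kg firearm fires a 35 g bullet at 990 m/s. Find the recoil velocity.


v_recoil = m_p * v_p / m_gun = 0.035 * 990 / 4 = 8.663 m/s

8.663 m/s


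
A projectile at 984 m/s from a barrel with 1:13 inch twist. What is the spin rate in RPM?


twist_m = 13*0.0254 = 0.3302 m
spin = v/twist = 984/0.3302 = 2980.012 rev/s
RPM = spin*60 = 2980.012*60 ≈ 178801 RPM

178801 RPM


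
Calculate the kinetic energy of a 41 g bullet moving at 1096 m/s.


E = 0.5*m*v^2 = 0.5*0.041*1096^2 = 24625 J

24625 J


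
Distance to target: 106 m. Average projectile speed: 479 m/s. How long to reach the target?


t = d/v = 106/479 = 0.2213 s

0.2213 s


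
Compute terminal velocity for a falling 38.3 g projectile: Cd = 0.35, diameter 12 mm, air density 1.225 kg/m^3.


A = pi*(d/2)^2 = pi*(12/2000)^2 = 1.13097e-04 m^2
vt = sqrt(2mg/(Cd*rho*A)) = sqrt(2*0.0383*9.81/(0.35 * 1.225 * 1.13097e-04)) = 124.5 m/s

124.5 m/s


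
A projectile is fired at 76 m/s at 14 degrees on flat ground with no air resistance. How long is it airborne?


T = 2*v0*sin(theta)/g = 2*76*sin(14°)/9.81 = 3.748 s

3.748 s


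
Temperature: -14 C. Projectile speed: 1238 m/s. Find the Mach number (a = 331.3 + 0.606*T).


a = 331.3 + 0.606*(-14) = 322.816 m/s
M = v/a = 1238/322.816 = 3.835

3.835


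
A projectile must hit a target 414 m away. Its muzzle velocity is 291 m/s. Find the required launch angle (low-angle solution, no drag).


sin(2*theta) = R*g/v0^2 = 414*9.81/291^2 = 0.0479605, theta = arcsin(0.0479605)/2 = 1.374°

1.374 degrees


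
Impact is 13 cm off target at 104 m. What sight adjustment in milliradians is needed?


1 mrad subtends 1 cm per 10 m of range, so adj = error_cm / (dist_m / 10) = 13 / (104/10) = 1.25 mrad

1.25 mrad


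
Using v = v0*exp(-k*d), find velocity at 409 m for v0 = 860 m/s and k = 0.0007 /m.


v = v0*exp(-k*d) = 860*exp(-0.0007*409) = 645.9 m/s

645.9 m/s


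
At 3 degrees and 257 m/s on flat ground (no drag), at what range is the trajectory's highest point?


R = v0^2*sin(2*theta)/g = 257^2*sin(2*3°)/9.81 = 703.772 m
apex_dist = R/2 = 703.772/2 = 351.9 m

351.9 m


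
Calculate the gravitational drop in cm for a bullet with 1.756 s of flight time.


drop = 0.5*g*t^2 = 0.5*9.81*1.756^2 = 15.1247 m ≈ 1512 cm

1512 cm


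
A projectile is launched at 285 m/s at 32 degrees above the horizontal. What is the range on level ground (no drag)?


R = v0^2 * sin(2*theta) / g = 285^2 * sin(2*32°) / 9.81 = 7442 m

7442 m


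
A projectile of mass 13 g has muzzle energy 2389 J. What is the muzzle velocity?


v = sqrt(2*E/m) = sqrt(2*2389/0.013) = 606.2 m/s

606.2 m/s


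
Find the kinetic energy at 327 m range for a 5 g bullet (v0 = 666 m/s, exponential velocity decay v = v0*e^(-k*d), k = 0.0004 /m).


v = v0*exp(-k*d) = 666*exp(-0.0004*327) = 584.344 m/s
E = 0.5*m*v^2 = 0.5*0.005*584.344^2 = 853.6 J

853.6 J


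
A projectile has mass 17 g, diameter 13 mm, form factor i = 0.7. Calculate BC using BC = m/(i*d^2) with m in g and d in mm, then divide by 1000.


BC = m/(i*d^2*1000) = 17/(0.7 * 13^2 * 1000) = 0.0001437

0.0001437


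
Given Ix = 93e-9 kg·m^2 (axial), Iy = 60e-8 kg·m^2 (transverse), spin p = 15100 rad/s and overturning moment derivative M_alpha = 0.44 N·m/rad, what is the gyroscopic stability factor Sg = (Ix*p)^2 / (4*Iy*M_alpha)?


Sg = Ix^2 * p^2 / (4 * Iy * M_alpha) = (93e-9)^2 * 15100^2 / (4 * 60e-8 * 0.44) = 1.867

1.867


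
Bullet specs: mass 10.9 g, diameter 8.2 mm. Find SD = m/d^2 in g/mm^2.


SD = m/d^2 = 10.9/8.2^2 = 0.1621 g/mm^2

0.1621 g/mm^2


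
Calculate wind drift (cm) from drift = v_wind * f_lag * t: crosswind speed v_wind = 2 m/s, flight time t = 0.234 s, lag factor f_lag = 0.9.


drift = v_wind * lag * t = 2 * 0.9 * 0.234 = 0.4212 m ≈ 42.12 cm

42.12 cm


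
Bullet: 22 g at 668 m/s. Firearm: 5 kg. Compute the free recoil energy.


v_r = m_p*v_p/m_gun = 0.022*668/5 = 2.9392 m/s, E_r = 0.5*m_gun*v_r^2 = 0.5*5*2.9392^2 = 21.6 J

21.6 J


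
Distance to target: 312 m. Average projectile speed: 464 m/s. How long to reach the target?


t = d/v = 312/464 = 0.6724 s

0.6724 s


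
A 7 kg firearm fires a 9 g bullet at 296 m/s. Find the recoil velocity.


v_recoil = m_p * v_p / m_gun = 0.009 * 296 / 7 = 0.3806 m/s

0.3806 m/s


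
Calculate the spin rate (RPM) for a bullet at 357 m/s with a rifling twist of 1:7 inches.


twist_m = 7*0.0254 = 0.1778 m
spin = v/twist = 357/0.1778 = 2007.874 rev/s
RPM = spin*60 = 2007.874*60 ≈ 120472 RPM

120472 RPM


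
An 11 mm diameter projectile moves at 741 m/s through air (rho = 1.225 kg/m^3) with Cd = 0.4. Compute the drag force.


A = pi*(d/2)^2 = pi*(11/2000)^2 = 9.50332e-05 m^2
Fd = 0.5*Cd*rho*A*v^2 = 0.5*0.4*1.225*9.50332e-05*741^2 = 12.78 N

12.78 N


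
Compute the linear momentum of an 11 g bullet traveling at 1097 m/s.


p = m*v = 0.011*1097 = 12.07 kg·m/s

12.07 kg·m/s


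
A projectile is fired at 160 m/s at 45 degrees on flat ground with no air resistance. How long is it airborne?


T = 2*v0*sin(theta)/g = 2*160*sin(45°)/9.81 = 23.07 s

23.07 s


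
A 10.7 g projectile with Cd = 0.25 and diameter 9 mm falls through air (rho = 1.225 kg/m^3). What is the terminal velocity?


A = pi*(d/2)^2 = pi*(9/2000)^2 = 6.36173e-05 m^2
vt = sqrt(2mg/(Cd*rho*A)) = sqrt(2*0.0107*9.81/(0.25 * 1.225 * 6.36173e-05)) = 103.8 m/s

103.8 m/s


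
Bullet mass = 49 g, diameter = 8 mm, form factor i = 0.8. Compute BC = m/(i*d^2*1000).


BC = m/(i*d^2*1000) = 49/(0.8 * 8^2 * 1000) = 0.000957

0.000957
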